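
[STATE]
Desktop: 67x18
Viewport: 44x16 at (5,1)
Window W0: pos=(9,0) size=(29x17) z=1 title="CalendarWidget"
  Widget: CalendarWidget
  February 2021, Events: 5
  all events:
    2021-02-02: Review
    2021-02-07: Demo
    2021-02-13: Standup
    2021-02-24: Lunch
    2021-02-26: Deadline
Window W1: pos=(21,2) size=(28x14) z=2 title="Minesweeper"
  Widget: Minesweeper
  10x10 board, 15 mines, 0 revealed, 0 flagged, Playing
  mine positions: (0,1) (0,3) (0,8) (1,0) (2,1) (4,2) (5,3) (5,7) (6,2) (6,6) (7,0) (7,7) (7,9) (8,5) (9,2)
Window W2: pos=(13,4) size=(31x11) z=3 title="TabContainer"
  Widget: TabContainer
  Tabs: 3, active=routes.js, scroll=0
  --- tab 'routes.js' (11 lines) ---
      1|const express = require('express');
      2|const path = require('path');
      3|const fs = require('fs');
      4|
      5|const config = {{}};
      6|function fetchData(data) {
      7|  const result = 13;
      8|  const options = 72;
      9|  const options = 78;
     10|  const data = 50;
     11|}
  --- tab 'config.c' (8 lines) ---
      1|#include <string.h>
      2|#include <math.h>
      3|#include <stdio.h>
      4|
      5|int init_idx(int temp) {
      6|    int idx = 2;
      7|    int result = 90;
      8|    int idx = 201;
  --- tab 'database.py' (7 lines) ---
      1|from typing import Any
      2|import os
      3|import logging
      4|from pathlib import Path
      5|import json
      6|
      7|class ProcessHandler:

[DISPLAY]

    ┃ CalendarWidget            ┃           
    ┠───────────┏━━━━━━━━━━━━━━━━━━━━━━━━━━┓
    ┃       Febr┃ Minesweeper              ┃
    ┃Mo ┏━━━━━━━━━━━━━━━━━━━━━━━━━━━━━┓────┨
    ┃ 1 ┃ TabContainer                ┃    ┃
    ┃ 8 ┠─────────────────────────────┨    ┃
    ┃15 ┃[routes.js]│ config.c │ datab┃    ┃
    ┃22 ┃─────────────────────────────┃    ┃
    ┃   ┃const express = require('expr┃    ┃
    ┃   ┃const path = require('path');┃    ┃
    ┃   ┃const fs = require('fs');    ┃    ┃
    ┃   ┃                             ┃    ┃
    ┃   ┃const config = {{}};         ┃    ┃
    ┃   ┗━━━━━━━━━━━━━━━━━━━━━━━━━━━━━┛    ┃
    ┃           ┗━━━━━━━━━━━━━━━━━━━━━━━━━━┛
    ┗━━━━━━━━━━━━━━━━━━━━━━━━━━━┛           


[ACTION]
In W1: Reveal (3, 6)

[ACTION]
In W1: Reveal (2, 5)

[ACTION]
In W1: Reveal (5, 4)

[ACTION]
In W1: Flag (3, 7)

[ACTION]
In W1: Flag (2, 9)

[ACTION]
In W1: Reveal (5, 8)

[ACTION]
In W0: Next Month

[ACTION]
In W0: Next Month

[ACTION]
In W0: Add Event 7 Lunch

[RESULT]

    ┃ CalendarWidget            ┃           
    ┠───────────┏━━━━━━━━━━━━━━━━━━━━━━━━━━┓
    ┃         Ap┃ Minesweeper              ┃
    ┃Mo ┏━━━━━━━━━━━━━━━━━━━━━━━━━━━━━┓────┨
    ┃   ┃ TabContainer                ┃    ┃
    ┃ 5 ┠─────────────────────────────┨    ┃
    ┃12 ┃[routes.js]│ config.c │ datab┃    ┃
    ┃19 ┃─────────────────────────────┃    ┃
    ┃26 ┃const express = require('expr┃    ┃
    ┃   ┃const path = require('path');┃    ┃
    ┃   ┃const fs = require('fs');    ┃    ┃
    ┃   ┃                             ┃    ┃
    ┃   ┃const config = {{}};         ┃    ┃
    ┃   ┗━━━━━━━━━━━━━━━━━━━━━━━━━━━━━┛    ┃
    ┃           ┗━━━━━━━━━━━━━━━━━━━━━━━━━━┛
    ┗━━━━━━━━━━━━━━━━━━━━━━━━━━━┛           


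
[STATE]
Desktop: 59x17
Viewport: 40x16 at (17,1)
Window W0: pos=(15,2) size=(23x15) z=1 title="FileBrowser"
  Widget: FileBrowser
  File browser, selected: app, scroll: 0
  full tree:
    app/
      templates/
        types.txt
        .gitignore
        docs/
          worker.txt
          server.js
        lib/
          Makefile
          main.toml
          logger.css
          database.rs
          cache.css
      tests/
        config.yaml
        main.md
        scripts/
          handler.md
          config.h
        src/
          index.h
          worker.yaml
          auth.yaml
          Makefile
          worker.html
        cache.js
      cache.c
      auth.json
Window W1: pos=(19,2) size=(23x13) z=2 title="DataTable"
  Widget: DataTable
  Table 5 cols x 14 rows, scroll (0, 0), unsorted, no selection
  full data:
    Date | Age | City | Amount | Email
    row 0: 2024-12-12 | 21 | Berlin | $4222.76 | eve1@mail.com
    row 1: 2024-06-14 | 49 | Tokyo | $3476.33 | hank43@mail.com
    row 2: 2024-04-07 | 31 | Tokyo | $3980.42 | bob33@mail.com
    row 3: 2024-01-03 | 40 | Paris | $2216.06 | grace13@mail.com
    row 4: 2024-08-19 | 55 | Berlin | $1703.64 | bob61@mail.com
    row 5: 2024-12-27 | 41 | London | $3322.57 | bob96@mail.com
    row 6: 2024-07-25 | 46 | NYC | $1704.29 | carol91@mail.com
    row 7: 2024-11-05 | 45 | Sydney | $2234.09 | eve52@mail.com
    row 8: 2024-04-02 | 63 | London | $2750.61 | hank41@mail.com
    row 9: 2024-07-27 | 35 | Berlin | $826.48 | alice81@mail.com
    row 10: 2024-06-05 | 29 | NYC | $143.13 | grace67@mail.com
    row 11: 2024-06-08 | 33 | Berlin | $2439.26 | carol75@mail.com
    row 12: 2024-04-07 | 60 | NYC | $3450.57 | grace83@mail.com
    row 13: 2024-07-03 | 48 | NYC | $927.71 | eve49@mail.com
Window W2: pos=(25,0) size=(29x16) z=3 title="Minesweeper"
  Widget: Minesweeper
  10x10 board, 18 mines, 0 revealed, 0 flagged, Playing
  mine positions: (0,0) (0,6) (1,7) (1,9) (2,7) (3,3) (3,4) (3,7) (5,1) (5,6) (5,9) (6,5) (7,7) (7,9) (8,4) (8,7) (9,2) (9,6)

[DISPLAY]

        ┃ Minesweeper               ┃   
━━┏━━━━━┠───────────────────────────┨   
Fi┃ Data┃■■■■■■■■■■                 ┃   
──┠─────┃■■■■■■■■■■                 ┃   
 [┃Date ┃■■■■■■■■■■                 ┃   
  ┃─────┃■■■■■■■■■■                 ┃   
  ┃2024-┃■■■■■■■■■■                 ┃   
  ┃2024-┃■■■■■■■■■■                 ┃   
  ┃2024-┃■■■■■■■■■■                 ┃   
  ┃2024-┃■■■■■■■■■■                 ┃   
  ┃2024-┃■■■■■■■■■■                 ┃   
  ┃2024-┃■■■■■■■■■■                 ┃   
  ┃2024-┃                           ┃   
  ┗━━━━━┃                           ┃   
        ┗━━━━━━━━━━━━━━━━━━━━━━━━━━━┛   
━━━━━━━━━━━━━━━━━━━━┛                   


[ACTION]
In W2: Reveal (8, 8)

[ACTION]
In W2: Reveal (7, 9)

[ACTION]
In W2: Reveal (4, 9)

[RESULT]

        ┃ Minesweeper               ┃   
━━┏━━━━━┠───────────────────────────┨   
Fi┃ Data┃✹■■■■■✹■■■                 ┃   
──┠─────┃■■■■■■■✹■✹                 ┃   
 [┃Date ┃■■■■■■■✹■■                 ┃   
  ┃─────┃■■■✹✹■■✹■■                 ┃   
  ┃2024-┃■■■■■■■■■■                 ┃   
  ┃2024-┃■✹■■■■✹■■✹                 ┃   
  ┃2024-┃■■■■■✹■■■■                 ┃   
  ┃2024-┃■■■■■■■✹■✹                 ┃   
  ┃2024-┃■■■■✹■■✹3■                 ┃   
  ┃2024-┃■■✹■■■✹■■■                 ┃   
  ┃2024-┃                           ┃   
  ┗━━━━━┃                           ┃   
        ┗━━━━━━━━━━━━━━━━━━━━━━━━━━━┛   
━━━━━━━━━━━━━━━━━━━━┛                   


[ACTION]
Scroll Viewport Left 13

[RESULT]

                     ┃ Minesweeper      
           ┏━━━┏━━━━━┠──────────────────
           ┃ Fi┃ Data┃✹■■■■■✹■■■        
           ┠───┠─────┃■■■■■■■✹■✹        
           ┃> [┃Date ┃■■■■■■■✹■■        
           ┃   ┃─────┃■■■✹✹■■✹■■        
           ┃   ┃2024-┃■■■■■■■■■■        
           ┃   ┃2024-┃■✹■■■■✹■■✹        
           ┃   ┃2024-┃■■■■■✹■■■■        
           ┃   ┃2024-┃■■■■■■■✹■✹        
           ┃   ┃2024-┃■■■■✹■■✹3■        
           ┃   ┃2024-┃■■✹■■■✹■■■        
           ┃   ┃2024-┃                  
           ┃   ┗━━━━━┃                  
           ┃         ┗━━━━━━━━━━━━━━━━━━
           ┗━━━━━━━━━━━━━━━━━━━━━┛      


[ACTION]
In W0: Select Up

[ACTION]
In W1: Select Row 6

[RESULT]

                     ┃ Minesweeper      
           ┏━━━┏━━━━━┠──────────────────
           ┃ Fi┃ Data┃✹■■■■■✹■■■        
           ┠───┠─────┃■■■■■■■✹■✹        
           ┃> [┃Date ┃■■■■■■■✹■■        
           ┃   ┃─────┃■■■✹✹■■✹■■        
           ┃   ┃2024-┃■■■■■■■■■■        
           ┃   ┃2024-┃■✹■■■■✹■■✹        
           ┃   ┃2024-┃■■■■■✹■■■■        
           ┃   ┃2024-┃■■■■■■■✹■✹        
           ┃   ┃2024-┃■■■■✹■■✹3■        
           ┃   ┃2024-┃■■✹■■■✹■■■        
           ┃   ┃>024-┃                  
           ┃   ┗━━━━━┃                  
           ┃         ┗━━━━━━━━━━━━━━━━━━
           ┗━━━━━━━━━━━━━━━━━━━━━┛      


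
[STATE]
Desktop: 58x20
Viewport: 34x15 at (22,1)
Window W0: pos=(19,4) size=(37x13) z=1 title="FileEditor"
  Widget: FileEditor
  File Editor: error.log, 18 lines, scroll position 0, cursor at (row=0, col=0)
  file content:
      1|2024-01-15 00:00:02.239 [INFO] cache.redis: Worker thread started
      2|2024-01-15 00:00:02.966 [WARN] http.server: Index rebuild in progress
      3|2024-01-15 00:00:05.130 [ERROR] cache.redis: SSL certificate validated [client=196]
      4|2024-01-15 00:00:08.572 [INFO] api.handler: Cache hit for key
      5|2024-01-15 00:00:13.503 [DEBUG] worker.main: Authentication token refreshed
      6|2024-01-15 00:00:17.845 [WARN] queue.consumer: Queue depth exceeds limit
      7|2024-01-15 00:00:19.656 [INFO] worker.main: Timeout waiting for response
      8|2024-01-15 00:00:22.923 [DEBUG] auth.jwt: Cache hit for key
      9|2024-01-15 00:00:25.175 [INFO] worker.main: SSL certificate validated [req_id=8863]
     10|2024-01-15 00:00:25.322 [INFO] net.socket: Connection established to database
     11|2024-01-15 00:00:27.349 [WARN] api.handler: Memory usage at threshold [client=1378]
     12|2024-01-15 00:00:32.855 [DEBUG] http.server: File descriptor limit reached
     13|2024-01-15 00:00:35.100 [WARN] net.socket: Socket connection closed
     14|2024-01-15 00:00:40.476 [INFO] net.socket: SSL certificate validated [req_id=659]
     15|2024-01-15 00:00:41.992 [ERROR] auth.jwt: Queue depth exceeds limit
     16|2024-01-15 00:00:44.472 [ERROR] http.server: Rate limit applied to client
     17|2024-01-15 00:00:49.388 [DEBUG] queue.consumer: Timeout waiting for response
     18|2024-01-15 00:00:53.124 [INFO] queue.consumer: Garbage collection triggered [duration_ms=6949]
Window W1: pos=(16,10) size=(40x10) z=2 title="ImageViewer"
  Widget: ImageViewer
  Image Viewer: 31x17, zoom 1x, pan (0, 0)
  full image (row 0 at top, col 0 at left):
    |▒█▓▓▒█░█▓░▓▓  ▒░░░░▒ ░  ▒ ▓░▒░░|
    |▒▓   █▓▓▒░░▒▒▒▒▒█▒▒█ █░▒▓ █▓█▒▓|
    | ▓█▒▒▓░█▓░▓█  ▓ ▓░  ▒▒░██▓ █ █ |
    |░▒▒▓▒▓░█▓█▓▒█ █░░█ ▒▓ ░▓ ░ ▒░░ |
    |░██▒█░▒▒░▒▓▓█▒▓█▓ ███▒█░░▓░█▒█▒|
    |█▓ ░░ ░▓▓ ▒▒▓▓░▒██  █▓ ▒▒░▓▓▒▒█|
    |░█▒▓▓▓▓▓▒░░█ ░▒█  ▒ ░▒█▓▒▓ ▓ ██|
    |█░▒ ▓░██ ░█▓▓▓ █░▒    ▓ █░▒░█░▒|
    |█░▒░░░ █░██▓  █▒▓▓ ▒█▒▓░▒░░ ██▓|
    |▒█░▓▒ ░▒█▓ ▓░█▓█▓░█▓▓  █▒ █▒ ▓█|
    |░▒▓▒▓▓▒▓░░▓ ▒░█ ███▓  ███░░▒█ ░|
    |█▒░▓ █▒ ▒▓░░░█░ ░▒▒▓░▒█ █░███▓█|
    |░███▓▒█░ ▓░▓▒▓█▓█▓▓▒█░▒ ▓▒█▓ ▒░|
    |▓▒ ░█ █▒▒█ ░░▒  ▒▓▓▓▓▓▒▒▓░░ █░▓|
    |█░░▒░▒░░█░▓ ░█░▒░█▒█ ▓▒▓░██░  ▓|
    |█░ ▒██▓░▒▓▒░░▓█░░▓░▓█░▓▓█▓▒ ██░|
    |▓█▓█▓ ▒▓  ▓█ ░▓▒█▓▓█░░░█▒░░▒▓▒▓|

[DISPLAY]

                                  
                                  
                                  
━━━━━━━━━━━━━━━━━━━━━━━━━━━━━━━━━┓
ileEditor                        ┃
─────────────────────────────────┨
24-01-15 00:00:02.239 [INFO] cac▲┃
24-01-15 00:00:02.966 [WARN] htt█┃
24-01-15 00:00:05.130 [ERROR] ca░┃
━━━━━━━━━━━━━━━━━━━━━━━━━━━━━━━━━┓
eViewer                          ┃
─────────────────────────────────┨
█░█▓░▓▓  ▒░░░░▒ ░  ▒ ▓░▒░░       ┃
█▓▓▒░░▒▒▒▒▒█▒▒█ █░▒▓ █▓█▒▓       ┃
▓░█▓░▓█  ▓ ▓░  ▒▒░██▓ █ █        ┃


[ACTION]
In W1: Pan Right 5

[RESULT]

                                  
                                  
                                  
━━━━━━━━━━━━━━━━━━━━━━━━━━━━━━━━━┓
ileEditor                        ┃
─────────────────────────────────┨
24-01-15 00:00:02.239 [INFO] cac▲┃
24-01-15 00:00:02.966 [WARN] htt█┃
24-01-15 00:00:05.130 [ERROR] ca░┃
━━━━━━━━━━━━━━━━━━━━━━━━━━━━━━━━━┓
eViewer                          ┃
─────────────────────────────────┨
▓▓  ▒░░░░▒ ░  ▒ ▓░▒░░            ┃
░▒▒▒▒▒█▒▒█ █░▒▓ █▓█▒▓            ┃
▓█  ▓ ▓░  ▒▒░██▓ █ █             ┃


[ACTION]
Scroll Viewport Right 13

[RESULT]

                                  
                                  
                                  
━━━━━━━━━━━━━━━━━━━━━━━━━━━━━━━┓  
eEditor                        ┃  
───────────────────────────────┨  
-01-15 00:00:02.239 [INFO] cac▲┃  
-01-15 00:00:02.966 [WARN] htt█┃  
-01-15 00:00:05.130 [ERROR] ca░┃  
━━━━━━━━━━━━━━━━━━━━━━━━━━━━━━━┓  
iewer                          ┃  
───────────────────────────────┨  
  ▒░░░░▒ ░  ▒ ▓░▒░░            ┃  
▒▒▒▒█▒▒█ █░▒▓ █▓█▒▓            ┃  
  ▓ ▓░  ▒▒░██▓ █ █             ┃  


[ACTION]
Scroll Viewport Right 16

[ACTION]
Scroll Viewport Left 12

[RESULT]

                                  
                                  
                                  
       ┏━━━━━━━━━━━━━━━━━━━━━━━━━━
       ┃ FileEditor               
       ┠──────────────────────────
       ┃█024-01-15 00:00:02.239 [I
       ┃2024-01-15 00:00:02.966 [W
       ┃2024-01-15 00:00:05.130 [E
    ┏━━━━━━━━━━━━━━━━━━━━━━━━━━━━━
    ┃ ImageViewer                 
    ┠─────────────────────────────
    ┃█░█▓░▓▓  ▒░░░░▒ ░  ▒ ▓░▒░░   
    ┃█▓▓▒░░▒▒▒▒▒█▒▒█ █░▒▓ █▓█▒▓   
    ┃▓░█▓░▓█  ▓ ▓░  ▒▒░██▓ █ █    


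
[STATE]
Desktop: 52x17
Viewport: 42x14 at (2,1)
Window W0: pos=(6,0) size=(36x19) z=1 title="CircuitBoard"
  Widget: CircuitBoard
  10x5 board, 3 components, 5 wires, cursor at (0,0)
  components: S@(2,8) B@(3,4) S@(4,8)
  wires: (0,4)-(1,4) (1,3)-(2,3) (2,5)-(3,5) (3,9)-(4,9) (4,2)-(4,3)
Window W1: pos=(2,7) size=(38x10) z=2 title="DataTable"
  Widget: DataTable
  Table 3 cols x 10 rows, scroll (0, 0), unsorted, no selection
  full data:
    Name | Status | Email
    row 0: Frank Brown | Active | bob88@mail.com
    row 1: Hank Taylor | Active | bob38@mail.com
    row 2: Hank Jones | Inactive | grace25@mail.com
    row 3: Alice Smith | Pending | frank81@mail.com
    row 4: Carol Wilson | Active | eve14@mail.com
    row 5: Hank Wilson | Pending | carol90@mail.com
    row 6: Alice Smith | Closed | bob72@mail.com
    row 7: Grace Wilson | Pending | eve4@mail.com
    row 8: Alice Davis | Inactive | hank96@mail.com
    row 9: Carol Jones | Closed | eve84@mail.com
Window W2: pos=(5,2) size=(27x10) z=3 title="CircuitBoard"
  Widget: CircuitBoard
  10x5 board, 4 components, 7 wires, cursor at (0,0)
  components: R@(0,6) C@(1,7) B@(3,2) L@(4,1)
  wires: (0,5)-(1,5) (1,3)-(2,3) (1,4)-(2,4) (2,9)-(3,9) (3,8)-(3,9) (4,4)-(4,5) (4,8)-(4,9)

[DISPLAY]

    ┃ CircuitBoard                     ┃  
   ┏━━━━━━━━━━━━━━━━━━━━━━━━━┓─────────┨  
   ┃ CircuitBoard            ┃         ┃  
   ┠─────────────────────────┨         ┃  
   ┃   0 1 2 3 4 5 6 7 8 9   ┃         ┃  
   ┃0  [.]                  ·┃         ┃  
┏━━┃                        │┃━━━━━━━┓ ┃  
┃ D┃1               ·   ·   ·┃       ┃ ┃  
┠──┃                │   │    ┃───────┨ ┃  
┃Na┃2               ·   ·    ┃       ┃ ┃  
┃──┗━━━━━━━━━━━━━━━━━━━━━━━━━┛───────┃ ┃  
┃Frank Brown │Active  │bob88@mail.com┃ ┃  
┃Hank Taylor │Active  │bob38@mail.com┃ ┃  
┃Hank Jones  │Inactive│grace25@mail.c┃ ┃  


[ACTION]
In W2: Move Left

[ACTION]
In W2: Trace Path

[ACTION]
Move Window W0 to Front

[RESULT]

    ┃ CircuitBoard                     ┃  
   ┏┠──────────────────────────────────┨  
   ┃┃   0 1 2 3 4 5 6 7 8 9            ┃  
   ┠┃0  [.]              ·             ┃  
   ┃┃                    │             ┃  
   ┃┃1               ·   ·             ┃  
┏━━┃┃                │                 ┃  
┃ D┃┃2               ·       ·         ┃  
┠──┃┃                        │         ┃  
┃Na┃┃3                   B   ·         ┃  
┃──┗┃                                  ┃  
┃Fra┃4           · ─ ·                 ┃  
┃Han┃Cursor: (0,0)                     ┃  
┃Han┃                                  ┃  


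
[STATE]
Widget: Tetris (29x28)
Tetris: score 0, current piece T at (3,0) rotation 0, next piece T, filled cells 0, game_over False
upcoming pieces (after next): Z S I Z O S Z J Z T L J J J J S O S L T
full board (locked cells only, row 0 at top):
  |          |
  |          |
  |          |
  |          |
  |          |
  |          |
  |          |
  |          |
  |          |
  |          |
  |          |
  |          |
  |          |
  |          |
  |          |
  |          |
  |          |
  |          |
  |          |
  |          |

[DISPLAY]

    ▒     │Next:             
   ▒▒▒    │ ▒                
          │▒▒▒               
          │                  
          │                  
          │                  
          │Score:            
          │0                 
          │                  
          │                  
          │                  
          │                  
          │                  
          │                  
          │                  
          │                  
          │                  
          │                  
          │                  
          │                  
          │                  
          │                  
          │                  
          │                  
          │                  
          │                  
          │                  
          │                  


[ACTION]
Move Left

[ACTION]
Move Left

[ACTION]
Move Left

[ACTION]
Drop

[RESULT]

          │Next:             
 ▒        │ ▒                
▒▒▒       │▒▒▒               
          │                  
          │                  
          │                  
          │Score:            
          │0                 
          │                  
          │                  
          │                  
          │                  
          │                  
          │                  
          │                  
          │                  
          │                  
          │                  
          │                  
          │                  
          │                  
          │                  
          │                  
          │                  
          │                  
          │                  
          │                  
          │                  


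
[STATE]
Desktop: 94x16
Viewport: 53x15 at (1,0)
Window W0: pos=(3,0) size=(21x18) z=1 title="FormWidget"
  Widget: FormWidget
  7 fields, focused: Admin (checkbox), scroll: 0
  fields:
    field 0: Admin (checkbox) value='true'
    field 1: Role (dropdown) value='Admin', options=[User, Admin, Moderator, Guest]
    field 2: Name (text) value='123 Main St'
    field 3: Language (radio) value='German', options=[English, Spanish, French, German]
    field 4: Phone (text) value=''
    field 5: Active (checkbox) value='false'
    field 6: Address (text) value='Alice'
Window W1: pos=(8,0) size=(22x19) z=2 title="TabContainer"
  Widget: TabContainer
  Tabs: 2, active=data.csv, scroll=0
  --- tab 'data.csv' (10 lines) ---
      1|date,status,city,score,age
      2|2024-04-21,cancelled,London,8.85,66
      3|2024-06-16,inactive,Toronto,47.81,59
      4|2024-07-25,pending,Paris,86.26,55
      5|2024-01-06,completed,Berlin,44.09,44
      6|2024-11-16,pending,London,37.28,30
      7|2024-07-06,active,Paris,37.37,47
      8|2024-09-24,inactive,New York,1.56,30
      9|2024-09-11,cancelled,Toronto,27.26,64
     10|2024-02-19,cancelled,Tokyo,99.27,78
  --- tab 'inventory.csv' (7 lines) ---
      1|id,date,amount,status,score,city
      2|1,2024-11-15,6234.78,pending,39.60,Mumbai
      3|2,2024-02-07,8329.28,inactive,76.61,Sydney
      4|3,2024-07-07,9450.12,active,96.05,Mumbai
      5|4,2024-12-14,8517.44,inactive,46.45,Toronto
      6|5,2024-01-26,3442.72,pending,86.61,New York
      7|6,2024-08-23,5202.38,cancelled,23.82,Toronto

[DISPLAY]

  ┏━━━━┏━━━━━━━━━━━━━━━━━━━━┓                        
  ┃ For┃ TabContainer       ┃                        
  ┠────┠────────────────────┨                        
  ┃> Ad┃[data.csv]│ inventor┃                        
  ┃  Ro┃────────────────────┃                        
  ┃  Na┃date,status,city,sco┃                        
  ┃  La┃2024-04-21,cancelled┃                        
  ┃  Ph┃2024-06-16,inactive,┃                        
  ┃  Ac┃2024-07-25,pending,P┃                        
  ┃  Ad┃2024-01-06,completed┃                        
  ┃    ┃2024-11-16,pending,L┃                        
  ┃    ┃2024-07-06,active,Pa┃                        
  ┃    ┃2024-09-24,inactive,┃                        
  ┃    ┃2024-09-11,cancelled┃                        
  ┃    ┃2024-02-19,cancelled┃                        


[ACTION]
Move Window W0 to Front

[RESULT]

  ┏━━━━━━━━━━━━━━━━━━━┓━━━━━┓                        
  ┃ FormWidget        ┃     ┃                        
  ┠───────────────────┨─────┨                        
  ┃> Admin:      [x]  ┃entor┃                        
  ┃  Role:       [Ad▼]┃─────┃                        
  ┃  Name:       [123]┃y,sco┃                        
  ┃  Language:   ( ) E┃elled┃                        
  ┃  Phone:      [   ]┃tive,┃                        
  ┃  Active:     [ ]  ┃ing,P┃                        
  ┃  Address:    [Ali]┃leted┃                        
  ┃                   ┃ing,L┃                        
  ┃                   ┃ve,Pa┃                        
  ┃                   ┃tive,┃                        
  ┃                   ┃elled┃                        
  ┃                   ┃elled┃                        


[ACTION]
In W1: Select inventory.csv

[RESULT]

  ┏━━━━━━━━━━━━━━━━━━━┓━━━━━┓                        
  ┃ FormWidget        ┃     ┃                        
  ┠───────────────────┨─────┨                        
  ┃> Admin:      [x]  ┃entor┃                        
  ┃  Role:       [Ad▼]┃─────┃                        
  ┃  Name:       [123]┃statu┃                        
  ┃  Language:   ( ) E┃34.78┃                        
  ┃  Phone:      [   ]┃29.28┃                        
  ┃  Active:     [ ]  ┃50.12┃                        
  ┃  Address:    [Ali]┃17.44┃                        
  ┃                   ┃42.72┃                        
  ┃                   ┃02.38┃                        
  ┃                   ┃     ┃                        
  ┃                   ┃     ┃                        
  ┃                   ┃     ┃                        


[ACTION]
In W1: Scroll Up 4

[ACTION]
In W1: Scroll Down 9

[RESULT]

  ┏━━━━━━━━━━━━━━━━━━━┓━━━━━┓                        
  ┃ FormWidget        ┃     ┃                        
  ┠───────────────────┨─────┨                        
  ┃> Admin:      [x]  ┃entor┃                        
  ┃  Role:       [Ad▼]┃─────┃                        
  ┃  Name:       [123]┃02.38┃                        
  ┃  Language:   ( ) E┃     ┃                        
  ┃  Phone:      [   ]┃     ┃                        
  ┃  Active:     [ ]  ┃     ┃                        
  ┃  Address:    [Ali]┃     ┃                        
  ┃                   ┃     ┃                        
  ┃                   ┃     ┃                        
  ┃                   ┃     ┃                        
  ┃                   ┃     ┃                        
  ┃                   ┃     ┃                        


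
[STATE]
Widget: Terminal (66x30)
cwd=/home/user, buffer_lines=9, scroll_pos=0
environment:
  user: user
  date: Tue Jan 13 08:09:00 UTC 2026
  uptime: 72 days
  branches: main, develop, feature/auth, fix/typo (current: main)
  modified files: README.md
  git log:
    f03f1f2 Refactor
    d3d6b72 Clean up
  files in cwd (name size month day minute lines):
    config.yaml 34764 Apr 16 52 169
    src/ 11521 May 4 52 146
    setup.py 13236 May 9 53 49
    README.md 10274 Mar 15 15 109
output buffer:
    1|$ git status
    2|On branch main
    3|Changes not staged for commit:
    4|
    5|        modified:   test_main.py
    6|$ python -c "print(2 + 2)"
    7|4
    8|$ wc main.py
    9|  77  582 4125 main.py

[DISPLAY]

$ git status                                                      
On branch main                                                    
Changes not staged for commit:                                    
                                                                  
        modified:   test_main.py                                  
$ python -c "print(2 + 2)"                                        
4                                                                 
$ wc main.py                                                      
  77  582 4125 main.py                                            
$ █                                                               
                                                                  
                                                                  
                                                                  
                                                                  
                                                                  
                                                                  
                                                                  
                                                                  
                                                                  
                                                                  
                                                                  
                                                                  
                                                                  
                                                                  
                                                                  
                                                                  
                                                                  
                                                                  
                                                                  
                                                                  


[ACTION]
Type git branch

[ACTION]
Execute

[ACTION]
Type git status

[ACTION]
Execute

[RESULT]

$ git status                                                      
On branch main                                                    
Changes not staged for commit:                                    
                                                                  
        modified:   test_main.py                                  
$ python -c "print(2 + 2)"                                        
4                                                                 
$ wc main.py                                                      
  77  582 4125 main.py                                            
$ git branch                                                      
* main                                                            
  develop                                                         
  feature/auth                                                    
  fix/typo                                                        
$ git status                                                      
On branch main                                                    
Changes not staged for commit:                                    
                                                                  
        modified:   README.md                                     
$ █                                                               
                                                                  
                                                                  
                                                                  
                                                                  
                                                                  
                                                                  
                                                                  
                                                                  
                                                                  
                                                                  


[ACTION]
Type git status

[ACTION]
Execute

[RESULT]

$ git status                                                      
On branch main                                                    
Changes not staged for commit:                                    
                                                                  
        modified:   test_main.py                                  
$ python -c "print(2 + 2)"                                        
4                                                                 
$ wc main.py                                                      
  77  582 4125 main.py                                            
$ git branch                                                      
* main                                                            
  develop                                                         
  feature/auth                                                    
  fix/typo                                                        
$ git status                                                      
On branch main                                                    
Changes not staged for commit:                                    
                                                                  
        modified:   README.md                                     
$ git status                                                      
On branch main                                                    
Changes not staged for commit:                                    
                                                                  
        modified:   README.md                                     
$ █                                                               
                                                                  
                                                                  
                                                                  
                                                                  
                                                                  


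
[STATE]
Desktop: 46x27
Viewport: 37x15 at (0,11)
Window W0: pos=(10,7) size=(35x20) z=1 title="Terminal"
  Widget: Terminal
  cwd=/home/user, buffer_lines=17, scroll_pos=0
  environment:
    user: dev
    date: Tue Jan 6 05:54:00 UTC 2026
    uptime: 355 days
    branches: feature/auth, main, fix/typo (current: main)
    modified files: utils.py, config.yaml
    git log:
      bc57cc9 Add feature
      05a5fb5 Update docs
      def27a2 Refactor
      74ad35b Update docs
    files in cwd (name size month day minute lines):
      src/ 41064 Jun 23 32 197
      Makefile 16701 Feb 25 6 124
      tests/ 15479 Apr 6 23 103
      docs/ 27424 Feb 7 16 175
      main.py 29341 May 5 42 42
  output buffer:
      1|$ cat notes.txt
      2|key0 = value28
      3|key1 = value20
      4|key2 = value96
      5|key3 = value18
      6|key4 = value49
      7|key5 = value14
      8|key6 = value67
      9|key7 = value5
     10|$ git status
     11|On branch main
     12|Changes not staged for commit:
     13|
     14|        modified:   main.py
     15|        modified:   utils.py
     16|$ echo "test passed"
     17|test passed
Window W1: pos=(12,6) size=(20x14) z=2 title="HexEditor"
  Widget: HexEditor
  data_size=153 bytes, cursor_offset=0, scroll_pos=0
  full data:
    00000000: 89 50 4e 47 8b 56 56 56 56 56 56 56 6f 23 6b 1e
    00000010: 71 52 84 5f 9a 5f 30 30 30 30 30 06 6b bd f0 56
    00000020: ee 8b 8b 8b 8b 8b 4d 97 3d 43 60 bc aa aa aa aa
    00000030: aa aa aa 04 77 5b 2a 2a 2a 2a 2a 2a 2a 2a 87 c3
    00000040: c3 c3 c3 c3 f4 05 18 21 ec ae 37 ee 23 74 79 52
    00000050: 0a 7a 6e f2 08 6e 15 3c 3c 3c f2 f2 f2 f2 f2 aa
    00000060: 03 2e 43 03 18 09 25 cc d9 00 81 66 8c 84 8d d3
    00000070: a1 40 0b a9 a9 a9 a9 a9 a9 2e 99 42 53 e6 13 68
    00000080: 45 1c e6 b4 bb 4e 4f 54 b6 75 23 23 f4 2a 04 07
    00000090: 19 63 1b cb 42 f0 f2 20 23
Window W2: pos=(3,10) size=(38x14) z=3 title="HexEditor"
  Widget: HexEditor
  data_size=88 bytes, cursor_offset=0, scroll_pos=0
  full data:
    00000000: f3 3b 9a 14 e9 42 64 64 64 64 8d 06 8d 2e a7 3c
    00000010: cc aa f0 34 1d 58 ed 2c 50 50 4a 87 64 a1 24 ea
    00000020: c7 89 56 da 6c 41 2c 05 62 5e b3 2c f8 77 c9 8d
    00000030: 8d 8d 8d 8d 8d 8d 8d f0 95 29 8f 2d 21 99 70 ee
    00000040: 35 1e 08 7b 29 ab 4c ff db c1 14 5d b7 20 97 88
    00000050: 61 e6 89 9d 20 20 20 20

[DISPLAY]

   ┃ HexEditor                       
   ┠─────────────────────────────────
   ┃00000000  F3 3b 9a 14 e9 42 64 64
   ┃00000010  cc aa f0 34 1d 58 ed 2c
   ┃00000020  c7 89 56 da 6c 41 2c 05
   ┃00000030  8d 8d 8d 8d 8d 8d 8d f0
   ┃00000040  35 1e 08 7b 29 ab 4c ff
   ┃00000050  61 e6 89 9d 20 20 20 20
   ┃                                 
   ┃                                 
   ┃                                 
   ┃                                 
   ┗━━━━━━━━━━━━━━━━━━━━━━━━━━━━━━━━━
          ┃        modified:   utils.
          ┃$ echo "test passed"      


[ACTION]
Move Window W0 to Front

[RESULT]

   ┃ HexEd┃key0 = value28            
   ┠──────┃key1 = value20            
   ┃000000┃key2 = value96            
   ┃000000┃key3 = value18            
   ┃000000┃key4 = value49            
   ┃000000┃key5 = value14            
   ┃000000┃key6 = value67            
   ┃000000┃key7 = value5             
   ┃      ┃$ git status              
   ┃      ┃On branch main            
   ┃      ┃Changes not staged for com
   ┃      ┃                          
   ┗━━━━━━┃        modified:   main.p
          ┃        modified:   utils.
          ┃$ echo "test passed"      


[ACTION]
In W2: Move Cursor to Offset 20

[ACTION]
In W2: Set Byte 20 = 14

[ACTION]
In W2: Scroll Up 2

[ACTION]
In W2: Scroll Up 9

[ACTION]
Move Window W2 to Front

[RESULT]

   ┃ HexEditor                       
   ┠─────────────────────────────────
   ┃00000000  f3 3b 9a 14 e9 42 64 64
   ┃00000010  cc aa f0 34 14 58 ed 2c
   ┃00000020  c7 89 56 da 6c 41 2c 05
   ┃00000030  8d 8d 8d 8d 8d 8d 8d f0
   ┃00000040  35 1e 08 7b 29 ab 4c ff
   ┃00000050  61 e6 89 9d 20 20 20 20
   ┃                                 
   ┃                                 
   ┃                                 
   ┃                                 
   ┗━━━━━━━━━━━━━━━━━━━━━━━━━━━━━━━━━
          ┃        modified:   utils.
          ┃$ echo "test passed"      
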